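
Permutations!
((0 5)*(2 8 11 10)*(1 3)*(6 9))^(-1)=(0 5)(1 3)(2 10 11 8)(6 9)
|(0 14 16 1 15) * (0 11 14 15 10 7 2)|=|(0 15 11 14 16 1 10 7 2)|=9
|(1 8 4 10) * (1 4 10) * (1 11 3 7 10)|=|(1 8)(3 7 10 4 11)|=10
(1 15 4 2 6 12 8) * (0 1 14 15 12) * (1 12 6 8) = (0 12 1 6)(2 8 14 15 4) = [12, 6, 8, 3, 2, 5, 0, 7, 14, 9, 10, 11, 1, 13, 15, 4]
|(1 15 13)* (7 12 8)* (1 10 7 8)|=|(1 15 13 10 7 12)|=6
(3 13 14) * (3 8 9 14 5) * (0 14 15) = [14, 1, 2, 13, 4, 3, 6, 7, 9, 15, 10, 11, 12, 5, 8, 0] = (0 14 8 9 15)(3 13 5)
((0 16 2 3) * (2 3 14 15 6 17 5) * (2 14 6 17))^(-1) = (0 3 16)(2 6)(5 17 15 14)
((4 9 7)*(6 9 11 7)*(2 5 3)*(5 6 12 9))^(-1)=((2 6 5 3)(4 11 7)(9 12))^(-1)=(2 3 5 6)(4 7 11)(9 12)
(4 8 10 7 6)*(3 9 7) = (3 9 7 6 4 8 10) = [0, 1, 2, 9, 8, 5, 4, 6, 10, 7, 3]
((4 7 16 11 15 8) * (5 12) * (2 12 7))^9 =(16)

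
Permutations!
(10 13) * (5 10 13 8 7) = (13)(5 10 8 7) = [0, 1, 2, 3, 4, 10, 6, 5, 7, 9, 8, 11, 12, 13]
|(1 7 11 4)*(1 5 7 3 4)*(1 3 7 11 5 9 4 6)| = 6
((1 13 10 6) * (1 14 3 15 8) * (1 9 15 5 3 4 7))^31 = (1 6 7 10 4 13 14)(3 5)(8 9 15)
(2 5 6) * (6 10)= [0, 1, 5, 3, 4, 10, 2, 7, 8, 9, 6]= (2 5 10 6)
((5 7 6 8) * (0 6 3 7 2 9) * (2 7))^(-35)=((0 6 8 5 7 3 2 9))^(-35)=(0 3 8 9 7 6 2 5)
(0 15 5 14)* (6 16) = (0 15 5 14)(6 16) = [15, 1, 2, 3, 4, 14, 16, 7, 8, 9, 10, 11, 12, 13, 0, 5, 6]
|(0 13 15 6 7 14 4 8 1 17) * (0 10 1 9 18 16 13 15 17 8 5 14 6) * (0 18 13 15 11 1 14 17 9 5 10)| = 6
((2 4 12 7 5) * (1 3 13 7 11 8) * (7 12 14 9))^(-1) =((1 3 13 12 11 8)(2 4 14 9 7 5))^(-1) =(1 8 11 12 13 3)(2 5 7 9 14 4)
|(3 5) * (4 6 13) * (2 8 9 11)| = 12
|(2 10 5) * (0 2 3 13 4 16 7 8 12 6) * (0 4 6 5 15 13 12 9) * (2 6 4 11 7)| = 6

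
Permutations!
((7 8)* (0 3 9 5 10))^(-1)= (0 10 5 9 3)(7 8)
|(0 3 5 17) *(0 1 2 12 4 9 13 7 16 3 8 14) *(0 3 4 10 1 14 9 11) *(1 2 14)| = |(0 8 9 13 7 16 4 11)(1 14 3 5 17)(2 12 10)| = 120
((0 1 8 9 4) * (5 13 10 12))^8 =((0 1 8 9 4)(5 13 10 12))^8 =(13)(0 9 1 4 8)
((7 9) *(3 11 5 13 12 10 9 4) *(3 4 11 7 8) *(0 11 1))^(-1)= (0 1 7 3 8 9 10 12 13 5 11)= ((0 11 5 13 12 10 9 8 3 7 1))^(-1)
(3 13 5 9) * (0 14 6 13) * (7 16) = (0 14 6 13 5 9 3)(7 16) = [14, 1, 2, 0, 4, 9, 13, 16, 8, 3, 10, 11, 12, 5, 6, 15, 7]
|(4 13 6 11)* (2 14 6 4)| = 4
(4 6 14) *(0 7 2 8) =(0 7 2 8)(4 6 14) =[7, 1, 8, 3, 6, 5, 14, 2, 0, 9, 10, 11, 12, 13, 4]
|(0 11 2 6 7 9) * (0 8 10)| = 8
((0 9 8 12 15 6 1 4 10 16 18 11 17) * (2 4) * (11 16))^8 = (18)(0 4 15)(1 8 11)(2 12 17)(6 9 10)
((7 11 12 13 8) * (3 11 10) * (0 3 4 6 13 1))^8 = (0 12 3 1 11)(4 13 7)(6 8 10)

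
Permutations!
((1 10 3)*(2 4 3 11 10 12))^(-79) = (1 12 2 4 3)(10 11)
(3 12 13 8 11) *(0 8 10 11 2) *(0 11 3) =(0 8 2 11)(3 12 13 10) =[8, 1, 11, 12, 4, 5, 6, 7, 2, 9, 3, 0, 13, 10]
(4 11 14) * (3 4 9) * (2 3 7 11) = (2 3 4)(7 11 14 9) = [0, 1, 3, 4, 2, 5, 6, 11, 8, 7, 10, 14, 12, 13, 9]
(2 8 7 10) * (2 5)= [0, 1, 8, 3, 4, 2, 6, 10, 7, 9, 5]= (2 8 7 10 5)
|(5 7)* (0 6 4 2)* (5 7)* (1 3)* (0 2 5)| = |(7)(0 6 4 5)(1 3)| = 4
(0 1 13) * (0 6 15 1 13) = [13, 0, 2, 3, 4, 5, 15, 7, 8, 9, 10, 11, 12, 6, 14, 1] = (0 13 6 15 1)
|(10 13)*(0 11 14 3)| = 4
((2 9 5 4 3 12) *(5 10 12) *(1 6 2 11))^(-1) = (1 11 12 10 9 2 6)(3 4 5)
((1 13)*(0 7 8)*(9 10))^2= (13)(0 8 7)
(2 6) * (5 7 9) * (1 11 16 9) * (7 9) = (1 11 16 7)(2 6)(5 9) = [0, 11, 6, 3, 4, 9, 2, 1, 8, 5, 10, 16, 12, 13, 14, 15, 7]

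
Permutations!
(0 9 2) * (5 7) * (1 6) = (0 9 2)(1 6)(5 7) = [9, 6, 0, 3, 4, 7, 1, 5, 8, 2]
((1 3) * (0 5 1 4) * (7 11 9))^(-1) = ((0 5 1 3 4)(7 11 9))^(-1) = (0 4 3 1 5)(7 9 11)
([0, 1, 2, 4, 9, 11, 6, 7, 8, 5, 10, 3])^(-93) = [0, 1, 2, 9, 5, 3, 6, 7, 8, 11, 10, 4]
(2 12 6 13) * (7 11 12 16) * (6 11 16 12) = [0, 1, 12, 3, 4, 5, 13, 16, 8, 9, 10, 6, 11, 2, 14, 15, 7] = (2 12 11 6 13)(7 16)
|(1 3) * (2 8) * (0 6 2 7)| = 10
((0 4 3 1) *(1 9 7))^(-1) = ((0 4 3 9 7 1))^(-1) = (0 1 7 9 3 4)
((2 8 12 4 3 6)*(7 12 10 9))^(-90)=(12)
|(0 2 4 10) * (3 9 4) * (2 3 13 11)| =15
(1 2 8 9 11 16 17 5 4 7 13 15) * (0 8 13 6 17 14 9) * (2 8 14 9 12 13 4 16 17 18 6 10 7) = (0 14 12 13 15 1 8)(2 4)(5 16 9 11 17)(6 18)(7 10) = [14, 8, 4, 3, 2, 16, 18, 10, 0, 11, 7, 17, 13, 15, 12, 1, 9, 5, 6]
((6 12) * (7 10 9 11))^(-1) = ((6 12)(7 10 9 11))^(-1) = (6 12)(7 11 9 10)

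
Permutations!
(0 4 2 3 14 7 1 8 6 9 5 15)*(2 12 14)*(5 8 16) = [4, 16, 3, 2, 12, 15, 9, 1, 6, 8, 10, 11, 14, 13, 7, 0, 5] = (0 4 12 14 7 1 16 5 15)(2 3)(6 9 8)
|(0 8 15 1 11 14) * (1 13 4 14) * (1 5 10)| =12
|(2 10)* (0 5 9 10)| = 5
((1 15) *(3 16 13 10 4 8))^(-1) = (1 15)(3 8 4 10 13 16)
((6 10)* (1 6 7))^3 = ((1 6 10 7))^3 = (1 7 10 6)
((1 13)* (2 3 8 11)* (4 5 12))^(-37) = (1 13)(2 11 8 3)(4 12 5)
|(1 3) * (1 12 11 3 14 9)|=3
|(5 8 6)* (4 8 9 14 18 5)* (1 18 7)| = |(1 18 5 9 14 7)(4 8 6)| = 6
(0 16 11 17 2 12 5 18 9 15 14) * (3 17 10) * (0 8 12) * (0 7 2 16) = (2 7)(3 17 16 11 10)(5 18 9 15 14 8 12) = [0, 1, 7, 17, 4, 18, 6, 2, 12, 15, 3, 10, 5, 13, 8, 14, 11, 16, 9]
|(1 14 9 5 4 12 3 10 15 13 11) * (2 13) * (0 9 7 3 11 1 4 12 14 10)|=|(0 9 5 12 11 4 14 7 3)(1 10 15 2 13)|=45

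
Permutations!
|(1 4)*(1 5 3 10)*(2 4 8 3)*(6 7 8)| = 6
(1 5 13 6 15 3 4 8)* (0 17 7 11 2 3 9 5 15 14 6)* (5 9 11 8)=[17, 15, 3, 4, 5, 13, 14, 8, 1, 9, 10, 2, 12, 0, 6, 11, 16, 7]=(0 17 7 8 1 15 11 2 3 4 5 13)(6 14)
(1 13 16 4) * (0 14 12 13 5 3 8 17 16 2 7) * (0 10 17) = (0 14 12 13 2 7 10 17 16 4 1 5 3 8) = [14, 5, 7, 8, 1, 3, 6, 10, 0, 9, 17, 11, 13, 2, 12, 15, 4, 16]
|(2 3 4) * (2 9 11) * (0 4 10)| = 7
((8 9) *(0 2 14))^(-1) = ((0 2 14)(8 9))^(-1) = (0 14 2)(8 9)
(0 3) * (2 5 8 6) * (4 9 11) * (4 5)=(0 3)(2 4 9 11 5 8 6)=[3, 1, 4, 0, 9, 8, 2, 7, 6, 11, 10, 5]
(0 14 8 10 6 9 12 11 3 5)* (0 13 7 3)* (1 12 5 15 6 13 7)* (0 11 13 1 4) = (0 14 8 10 1 12 13 4)(3 15 6 9 5 7) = [14, 12, 2, 15, 0, 7, 9, 3, 10, 5, 1, 11, 13, 4, 8, 6]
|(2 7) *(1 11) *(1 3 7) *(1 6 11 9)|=10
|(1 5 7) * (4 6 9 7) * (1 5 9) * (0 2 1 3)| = |(0 2 1 9 7 5 4 6 3)| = 9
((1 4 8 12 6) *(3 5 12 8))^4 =(1 12 3)(4 6 5)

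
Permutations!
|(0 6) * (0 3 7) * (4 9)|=4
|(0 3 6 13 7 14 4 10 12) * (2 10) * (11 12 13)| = 30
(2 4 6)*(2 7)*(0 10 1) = (0 10 1)(2 4 6 7) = [10, 0, 4, 3, 6, 5, 7, 2, 8, 9, 1]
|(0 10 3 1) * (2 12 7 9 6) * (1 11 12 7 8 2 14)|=12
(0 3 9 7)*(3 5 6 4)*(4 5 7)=(0 7)(3 9 4)(5 6)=[7, 1, 2, 9, 3, 6, 5, 0, 8, 4]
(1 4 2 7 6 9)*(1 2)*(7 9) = (1 4)(2 9)(6 7) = [0, 4, 9, 3, 1, 5, 7, 6, 8, 2]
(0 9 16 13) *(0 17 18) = (0 9 16 13 17 18) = [9, 1, 2, 3, 4, 5, 6, 7, 8, 16, 10, 11, 12, 17, 14, 15, 13, 18, 0]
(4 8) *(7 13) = [0, 1, 2, 3, 8, 5, 6, 13, 4, 9, 10, 11, 12, 7] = (4 8)(7 13)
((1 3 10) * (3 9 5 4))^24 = (10)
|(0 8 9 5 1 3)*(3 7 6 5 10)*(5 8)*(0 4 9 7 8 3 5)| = |(1 8 7 6 3 4 9 10 5)| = 9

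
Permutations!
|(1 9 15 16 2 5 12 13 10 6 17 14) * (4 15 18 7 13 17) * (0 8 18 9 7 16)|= |(0 8 18 16 2 5 12 17 14 1 7 13 10 6 4 15)|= 16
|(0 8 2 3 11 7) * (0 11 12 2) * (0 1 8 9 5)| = |(0 9 5)(1 8)(2 3 12)(7 11)| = 6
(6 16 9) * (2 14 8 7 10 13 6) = [0, 1, 14, 3, 4, 5, 16, 10, 7, 2, 13, 11, 12, 6, 8, 15, 9] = (2 14 8 7 10 13 6 16 9)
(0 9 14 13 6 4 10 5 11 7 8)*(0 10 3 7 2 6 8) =(0 9 14 13 8 10 5 11 2 6 4 3 7) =[9, 1, 6, 7, 3, 11, 4, 0, 10, 14, 5, 2, 12, 8, 13]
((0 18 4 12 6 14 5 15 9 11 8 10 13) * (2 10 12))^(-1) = ((0 18 4 2 10 13)(5 15 9 11 8 12 6 14))^(-1) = (0 13 10 2 4 18)(5 14 6 12 8 11 9 15)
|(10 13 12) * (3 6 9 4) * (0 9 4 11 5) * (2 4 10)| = |(0 9 11 5)(2 4 3 6 10 13 12)| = 28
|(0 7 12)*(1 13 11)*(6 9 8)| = |(0 7 12)(1 13 11)(6 9 8)| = 3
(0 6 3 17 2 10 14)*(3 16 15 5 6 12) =[12, 1, 10, 17, 4, 6, 16, 7, 8, 9, 14, 11, 3, 13, 0, 5, 15, 2] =(0 12 3 17 2 10 14)(5 6 16 15)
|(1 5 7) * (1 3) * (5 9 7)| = 4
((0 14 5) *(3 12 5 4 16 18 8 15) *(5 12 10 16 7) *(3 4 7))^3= (0 5 7 14)(3 18 4 16 15 10 8)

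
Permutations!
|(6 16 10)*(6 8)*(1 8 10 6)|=|(1 8)(6 16)|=2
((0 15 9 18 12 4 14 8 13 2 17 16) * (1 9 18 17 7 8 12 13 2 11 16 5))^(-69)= ((0 15 18 13 11 16)(1 9 17 5)(2 7 8)(4 14 12))^(-69)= (0 13)(1 5 17 9)(11 15)(16 18)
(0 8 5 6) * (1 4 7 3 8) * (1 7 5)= [7, 4, 2, 8, 5, 6, 0, 3, 1]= (0 7 3 8 1 4 5 6)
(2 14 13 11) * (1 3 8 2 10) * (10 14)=(1 3 8 2 10)(11 14 13)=[0, 3, 10, 8, 4, 5, 6, 7, 2, 9, 1, 14, 12, 11, 13]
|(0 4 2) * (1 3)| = |(0 4 2)(1 3)| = 6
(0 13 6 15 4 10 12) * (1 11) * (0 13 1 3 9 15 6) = (0 1 11 3 9 15 4 10 12 13) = [1, 11, 2, 9, 10, 5, 6, 7, 8, 15, 12, 3, 13, 0, 14, 4]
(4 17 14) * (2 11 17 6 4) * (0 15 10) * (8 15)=(0 8 15 10)(2 11 17 14)(4 6)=[8, 1, 11, 3, 6, 5, 4, 7, 15, 9, 0, 17, 12, 13, 2, 10, 16, 14]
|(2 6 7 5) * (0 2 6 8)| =3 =|(0 2 8)(5 6 7)|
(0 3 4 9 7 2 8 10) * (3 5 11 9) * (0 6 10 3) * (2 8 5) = (0 2 5 11 9 7 8 3 4)(6 10) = [2, 1, 5, 4, 0, 11, 10, 8, 3, 7, 6, 9]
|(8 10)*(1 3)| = 2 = |(1 3)(8 10)|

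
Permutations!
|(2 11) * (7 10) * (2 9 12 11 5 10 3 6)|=|(2 5 10 7 3 6)(9 12 11)|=6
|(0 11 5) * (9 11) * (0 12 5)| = 6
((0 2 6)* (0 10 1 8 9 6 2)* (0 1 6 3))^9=((0 1 8 9 3)(6 10))^9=(0 3 9 8 1)(6 10)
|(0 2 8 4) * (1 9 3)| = |(0 2 8 4)(1 9 3)| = 12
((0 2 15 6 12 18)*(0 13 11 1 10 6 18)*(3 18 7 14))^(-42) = (0 10 13 14 2 6 11 3 15 12 1 18 7)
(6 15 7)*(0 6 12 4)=(0 6 15 7 12 4)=[6, 1, 2, 3, 0, 5, 15, 12, 8, 9, 10, 11, 4, 13, 14, 7]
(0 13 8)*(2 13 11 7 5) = (0 11 7 5 2 13 8) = [11, 1, 13, 3, 4, 2, 6, 5, 0, 9, 10, 7, 12, 8]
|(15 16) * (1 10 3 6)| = |(1 10 3 6)(15 16)| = 4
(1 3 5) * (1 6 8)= (1 3 5 6 8)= [0, 3, 2, 5, 4, 6, 8, 7, 1]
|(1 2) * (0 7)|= |(0 7)(1 2)|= 2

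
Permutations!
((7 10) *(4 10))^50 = ((4 10 7))^50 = (4 7 10)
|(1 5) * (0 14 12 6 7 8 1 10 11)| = |(0 14 12 6 7 8 1 5 10 11)| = 10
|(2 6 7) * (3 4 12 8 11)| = |(2 6 7)(3 4 12 8 11)| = 15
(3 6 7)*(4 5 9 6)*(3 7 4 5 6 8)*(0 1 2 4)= (0 1 2 4 6)(3 5 9 8)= [1, 2, 4, 5, 6, 9, 0, 7, 3, 8]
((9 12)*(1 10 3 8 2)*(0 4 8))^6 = (12)(0 3 10 1 2 8 4)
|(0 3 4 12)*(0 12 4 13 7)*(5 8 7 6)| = 7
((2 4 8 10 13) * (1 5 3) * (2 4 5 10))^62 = ((1 10 13 4 8 2 5 3))^62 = (1 5 8 13)(2 4 10 3)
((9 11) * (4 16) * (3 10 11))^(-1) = ((3 10 11 9)(4 16))^(-1) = (3 9 11 10)(4 16)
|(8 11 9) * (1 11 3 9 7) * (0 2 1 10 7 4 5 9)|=|(0 2 1 11 4 5 9 8 3)(7 10)|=18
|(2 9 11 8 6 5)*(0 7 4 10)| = 12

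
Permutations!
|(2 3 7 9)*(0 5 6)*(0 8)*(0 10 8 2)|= 14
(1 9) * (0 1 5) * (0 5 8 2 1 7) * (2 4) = (0 7)(1 9 8 4 2) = [7, 9, 1, 3, 2, 5, 6, 0, 4, 8]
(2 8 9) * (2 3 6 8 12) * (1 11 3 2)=[0, 11, 12, 6, 4, 5, 8, 7, 9, 2, 10, 3, 1]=(1 11 3 6 8 9 2 12)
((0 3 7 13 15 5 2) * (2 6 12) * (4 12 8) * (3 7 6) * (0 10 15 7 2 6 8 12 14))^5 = ((0 2 10 15 5 3 8 4 14)(6 12)(7 13))^5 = (0 3 2 8 10 4 15 14 5)(6 12)(7 13)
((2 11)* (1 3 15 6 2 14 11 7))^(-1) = (1 7 2 6 15 3)(11 14)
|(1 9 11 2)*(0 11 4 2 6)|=|(0 11 6)(1 9 4 2)|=12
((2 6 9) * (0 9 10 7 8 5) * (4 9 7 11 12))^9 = ((0 7 8 5)(2 6 10 11 12 4 9))^9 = (0 7 8 5)(2 10 12 9 6 11 4)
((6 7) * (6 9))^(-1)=(6 9 7)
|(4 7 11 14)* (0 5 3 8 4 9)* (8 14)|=20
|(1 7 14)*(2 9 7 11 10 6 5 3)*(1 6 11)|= 14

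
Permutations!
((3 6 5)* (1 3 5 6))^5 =(6)(1 3)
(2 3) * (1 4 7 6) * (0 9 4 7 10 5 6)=[9, 7, 3, 2, 10, 6, 1, 0, 8, 4, 5]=(0 9 4 10 5 6 1 7)(2 3)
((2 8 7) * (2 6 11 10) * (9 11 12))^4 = ((2 8 7 6 12 9 11 10))^4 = (2 12)(6 10)(7 11)(8 9)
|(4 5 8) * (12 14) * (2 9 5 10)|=6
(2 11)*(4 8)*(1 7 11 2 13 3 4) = [0, 7, 2, 4, 8, 5, 6, 11, 1, 9, 10, 13, 12, 3] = (1 7 11 13 3 4 8)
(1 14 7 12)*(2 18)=(1 14 7 12)(2 18)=[0, 14, 18, 3, 4, 5, 6, 12, 8, 9, 10, 11, 1, 13, 7, 15, 16, 17, 2]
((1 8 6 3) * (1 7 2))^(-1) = (1 2 7 3 6 8)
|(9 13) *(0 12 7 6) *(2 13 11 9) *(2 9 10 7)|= |(0 12 2 13 9 11 10 7 6)|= 9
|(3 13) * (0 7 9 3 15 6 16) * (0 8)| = |(0 7 9 3 13 15 6 16 8)| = 9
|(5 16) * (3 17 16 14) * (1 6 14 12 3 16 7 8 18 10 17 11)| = 40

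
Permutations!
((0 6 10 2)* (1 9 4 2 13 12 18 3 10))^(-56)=((0 6 1 9 4 2)(3 10 13 12 18))^(-56)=(0 4 1)(2 9 6)(3 18 12 13 10)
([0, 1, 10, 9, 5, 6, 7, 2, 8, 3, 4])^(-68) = (2 6 4)(5 10 7)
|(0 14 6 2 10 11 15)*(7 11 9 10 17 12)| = |(0 14 6 2 17 12 7 11 15)(9 10)| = 18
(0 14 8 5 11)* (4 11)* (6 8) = [14, 1, 2, 3, 11, 4, 8, 7, 5, 9, 10, 0, 12, 13, 6] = (0 14 6 8 5 4 11)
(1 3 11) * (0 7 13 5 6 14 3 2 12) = (0 7 13 5 6 14 3 11 1 2 12) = [7, 2, 12, 11, 4, 6, 14, 13, 8, 9, 10, 1, 0, 5, 3]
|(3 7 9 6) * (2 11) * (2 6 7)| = |(2 11 6 3)(7 9)| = 4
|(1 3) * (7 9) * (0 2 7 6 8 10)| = |(0 2 7 9 6 8 10)(1 3)| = 14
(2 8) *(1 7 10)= [0, 7, 8, 3, 4, 5, 6, 10, 2, 9, 1]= (1 7 10)(2 8)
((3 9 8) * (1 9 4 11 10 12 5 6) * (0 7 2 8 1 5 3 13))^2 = ((0 7 2 8 13)(1 9)(3 4 11 10 12)(5 6))^2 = (0 2 13 7 8)(3 11 12 4 10)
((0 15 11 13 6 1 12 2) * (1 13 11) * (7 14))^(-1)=((0 15 1 12 2)(6 13)(7 14))^(-1)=(0 2 12 1 15)(6 13)(7 14)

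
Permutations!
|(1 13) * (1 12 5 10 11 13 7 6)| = 15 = |(1 7 6)(5 10 11 13 12)|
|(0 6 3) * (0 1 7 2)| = 6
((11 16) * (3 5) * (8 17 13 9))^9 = (3 5)(8 17 13 9)(11 16)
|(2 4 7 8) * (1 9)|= 4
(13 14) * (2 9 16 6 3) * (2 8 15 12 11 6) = [0, 1, 9, 8, 4, 5, 3, 7, 15, 16, 10, 6, 11, 14, 13, 12, 2] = (2 9 16)(3 8 15 12 11 6)(13 14)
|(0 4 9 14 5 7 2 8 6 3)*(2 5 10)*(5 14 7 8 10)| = 18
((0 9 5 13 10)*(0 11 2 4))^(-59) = (0 11 5 4 10 9 2 13)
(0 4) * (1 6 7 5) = (0 4)(1 6 7 5) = [4, 6, 2, 3, 0, 1, 7, 5]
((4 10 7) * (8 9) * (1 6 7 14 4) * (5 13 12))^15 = ((1 6 7)(4 10 14)(5 13 12)(8 9))^15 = (14)(8 9)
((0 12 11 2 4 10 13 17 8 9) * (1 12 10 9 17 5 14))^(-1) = ((0 10 13 5 14 1 12 11 2 4 9)(8 17))^(-1) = (0 9 4 2 11 12 1 14 5 13 10)(8 17)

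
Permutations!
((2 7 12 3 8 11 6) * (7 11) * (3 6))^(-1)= ((2 11 3 8 7 12 6))^(-1)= (2 6 12 7 8 3 11)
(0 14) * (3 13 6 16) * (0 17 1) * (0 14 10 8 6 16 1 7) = (0 10 8 6 1 14 17 7)(3 13 16) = [10, 14, 2, 13, 4, 5, 1, 0, 6, 9, 8, 11, 12, 16, 17, 15, 3, 7]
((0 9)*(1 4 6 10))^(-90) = (1 6)(4 10)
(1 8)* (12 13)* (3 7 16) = (1 8)(3 7 16)(12 13) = [0, 8, 2, 7, 4, 5, 6, 16, 1, 9, 10, 11, 13, 12, 14, 15, 3]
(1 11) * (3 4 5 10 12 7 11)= (1 3 4 5 10 12 7 11)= [0, 3, 2, 4, 5, 10, 6, 11, 8, 9, 12, 1, 7]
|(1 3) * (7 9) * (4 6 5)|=6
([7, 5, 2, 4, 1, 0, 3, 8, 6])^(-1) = [5, 4, 2, 6, 3, 1, 8, 0, 7]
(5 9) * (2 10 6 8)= (2 10 6 8)(5 9)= [0, 1, 10, 3, 4, 9, 8, 7, 2, 5, 6]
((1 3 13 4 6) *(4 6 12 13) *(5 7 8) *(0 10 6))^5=(0 4 6 13 3 10 12 1)(5 8 7)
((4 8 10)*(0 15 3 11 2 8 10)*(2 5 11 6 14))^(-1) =(0 8 2 14 6 3 15)(4 10)(5 11)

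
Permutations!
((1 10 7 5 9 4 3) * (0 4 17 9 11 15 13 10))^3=(0 1 3 4)(5 13)(7 15)(9 17)(10 11)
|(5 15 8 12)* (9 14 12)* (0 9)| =|(0 9 14 12 5 15 8)| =7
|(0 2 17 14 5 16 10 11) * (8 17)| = 9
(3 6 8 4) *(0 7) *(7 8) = [8, 1, 2, 6, 3, 5, 7, 0, 4] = (0 8 4 3 6 7)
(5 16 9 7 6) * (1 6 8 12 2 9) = [0, 6, 9, 3, 4, 16, 5, 8, 12, 7, 10, 11, 2, 13, 14, 15, 1] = (1 6 5 16)(2 9 7 8 12)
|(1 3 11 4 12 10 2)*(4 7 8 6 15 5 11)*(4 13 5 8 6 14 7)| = 45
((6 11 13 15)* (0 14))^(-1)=(0 14)(6 15 13 11)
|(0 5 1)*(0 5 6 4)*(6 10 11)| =10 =|(0 10 11 6 4)(1 5)|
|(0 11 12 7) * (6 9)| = 4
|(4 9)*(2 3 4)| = |(2 3 4 9)| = 4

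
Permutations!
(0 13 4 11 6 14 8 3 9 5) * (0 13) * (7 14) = [0, 1, 2, 9, 11, 13, 7, 14, 3, 5, 10, 6, 12, 4, 8] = (3 9 5 13 4 11 6 7 14 8)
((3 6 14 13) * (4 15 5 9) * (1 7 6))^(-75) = ((1 7 6 14 13 3)(4 15 5 9))^(-75) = (1 14)(3 6)(4 15 5 9)(7 13)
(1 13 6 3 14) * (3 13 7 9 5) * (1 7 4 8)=(1 4 8)(3 14 7 9 5)(6 13)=[0, 4, 2, 14, 8, 3, 13, 9, 1, 5, 10, 11, 12, 6, 7]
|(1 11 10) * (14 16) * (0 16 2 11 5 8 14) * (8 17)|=8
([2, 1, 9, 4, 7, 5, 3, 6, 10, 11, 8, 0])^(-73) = (0 11 9 2)(3 6 7 4)(8 10)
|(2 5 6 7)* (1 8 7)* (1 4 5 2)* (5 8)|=|(1 5 6 4 8 7)|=6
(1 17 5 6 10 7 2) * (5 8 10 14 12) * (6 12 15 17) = [0, 6, 1, 3, 4, 12, 14, 2, 10, 9, 7, 11, 5, 13, 15, 17, 16, 8] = (1 6 14 15 17 8 10 7 2)(5 12)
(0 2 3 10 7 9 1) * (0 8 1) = (0 2 3 10 7 9)(1 8) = [2, 8, 3, 10, 4, 5, 6, 9, 1, 0, 7]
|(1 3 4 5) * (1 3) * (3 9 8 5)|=6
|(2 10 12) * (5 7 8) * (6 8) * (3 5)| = 15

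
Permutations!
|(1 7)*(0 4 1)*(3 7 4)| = 6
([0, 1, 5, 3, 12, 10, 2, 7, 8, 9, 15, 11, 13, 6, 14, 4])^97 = [0, 1, 5, 3, 12, 10, 2, 7, 8, 9, 15, 11, 13, 6, 14, 4]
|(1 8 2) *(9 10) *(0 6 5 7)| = |(0 6 5 7)(1 8 2)(9 10)| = 12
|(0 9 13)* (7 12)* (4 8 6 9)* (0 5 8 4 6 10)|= 14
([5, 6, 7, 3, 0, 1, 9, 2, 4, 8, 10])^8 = (10)(0 5 1 6 9 8 4)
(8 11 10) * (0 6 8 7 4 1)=(0 6 8 11 10 7 4 1)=[6, 0, 2, 3, 1, 5, 8, 4, 11, 9, 7, 10]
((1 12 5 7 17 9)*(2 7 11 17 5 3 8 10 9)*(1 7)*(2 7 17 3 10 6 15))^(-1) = ((1 12 10 9 17 7 5 11 3 8 6 15 2))^(-1) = (1 2 15 6 8 3 11 5 7 17 9 10 12)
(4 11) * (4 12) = [0, 1, 2, 3, 11, 5, 6, 7, 8, 9, 10, 12, 4] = (4 11 12)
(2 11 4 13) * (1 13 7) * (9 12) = [0, 13, 11, 3, 7, 5, 6, 1, 8, 12, 10, 4, 9, 2] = (1 13 2 11 4 7)(9 12)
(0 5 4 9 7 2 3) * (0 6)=(0 5 4 9 7 2 3 6)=[5, 1, 3, 6, 9, 4, 0, 2, 8, 7]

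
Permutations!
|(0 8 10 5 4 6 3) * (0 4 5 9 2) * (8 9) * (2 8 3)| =|(0 9 8 10 3 4 6 2)| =8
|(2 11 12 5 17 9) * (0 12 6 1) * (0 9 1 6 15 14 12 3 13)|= 9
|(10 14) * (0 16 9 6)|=4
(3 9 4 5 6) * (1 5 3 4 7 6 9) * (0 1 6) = (0 1 5 9 7)(3 6 4) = [1, 5, 2, 6, 3, 9, 4, 0, 8, 7]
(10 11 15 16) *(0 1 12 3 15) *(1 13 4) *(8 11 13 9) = [9, 12, 2, 15, 1, 5, 6, 7, 11, 8, 13, 0, 3, 4, 14, 16, 10] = (0 9 8 11)(1 12 3 15 16 10 13 4)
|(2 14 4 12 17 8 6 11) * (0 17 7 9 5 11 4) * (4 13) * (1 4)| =|(0 17 8 6 13 1 4 12 7 9 5 11 2 14)| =14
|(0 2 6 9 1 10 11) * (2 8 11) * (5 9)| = |(0 8 11)(1 10 2 6 5 9)| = 6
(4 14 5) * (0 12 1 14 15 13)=(0 12 1 14 5 4 15 13)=[12, 14, 2, 3, 15, 4, 6, 7, 8, 9, 10, 11, 1, 0, 5, 13]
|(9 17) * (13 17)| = |(9 13 17)| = 3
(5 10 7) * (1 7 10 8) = (10)(1 7 5 8) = [0, 7, 2, 3, 4, 8, 6, 5, 1, 9, 10]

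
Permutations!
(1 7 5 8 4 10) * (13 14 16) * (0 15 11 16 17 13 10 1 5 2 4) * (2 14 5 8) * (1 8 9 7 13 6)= (0 15 11 16 10 9 7 14 17 6 1 13 5 2 4 8)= [15, 13, 4, 3, 8, 2, 1, 14, 0, 7, 9, 16, 12, 5, 17, 11, 10, 6]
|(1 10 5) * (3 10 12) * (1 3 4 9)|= |(1 12 4 9)(3 10 5)|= 12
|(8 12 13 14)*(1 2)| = 4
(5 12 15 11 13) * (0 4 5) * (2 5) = (0 4 2 5 12 15 11 13) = [4, 1, 5, 3, 2, 12, 6, 7, 8, 9, 10, 13, 15, 0, 14, 11]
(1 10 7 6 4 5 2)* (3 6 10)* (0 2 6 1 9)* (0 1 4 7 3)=(0 2 9 1)(3 4 5 6 7 10)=[2, 0, 9, 4, 5, 6, 7, 10, 8, 1, 3]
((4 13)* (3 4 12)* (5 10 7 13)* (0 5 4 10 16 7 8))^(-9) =(16)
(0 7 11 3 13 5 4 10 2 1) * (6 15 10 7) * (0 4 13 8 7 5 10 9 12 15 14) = (0 6 14)(1 4 5 13 10 2)(3 8 7 11)(9 12 15) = [6, 4, 1, 8, 5, 13, 14, 11, 7, 12, 2, 3, 15, 10, 0, 9]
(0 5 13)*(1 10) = (0 5 13)(1 10) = [5, 10, 2, 3, 4, 13, 6, 7, 8, 9, 1, 11, 12, 0]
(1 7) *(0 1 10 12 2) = (0 1 7 10 12 2) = [1, 7, 0, 3, 4, 5, 6, 10, 8, 9, 12, 11, 2]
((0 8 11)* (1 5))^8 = ((0 8 11)(1 5))^8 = (0 11 8)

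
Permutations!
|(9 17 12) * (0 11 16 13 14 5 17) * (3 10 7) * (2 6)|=18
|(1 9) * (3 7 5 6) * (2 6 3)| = |(1 9)(2 6)(3 7 5)| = 6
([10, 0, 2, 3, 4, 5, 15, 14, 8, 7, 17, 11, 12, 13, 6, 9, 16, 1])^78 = (0 17)(1 10)(6 7 15 14 9)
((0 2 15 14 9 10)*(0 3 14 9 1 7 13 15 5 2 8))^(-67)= (0 8)(1 10 13 14 9 7 3 15)(2 5)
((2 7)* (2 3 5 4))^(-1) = ((2 7 3 5 4))^(-1) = (2 4 5 3 7)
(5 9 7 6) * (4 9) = (4 9 7 6 5) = [0, 1, 2, 3, 9, 4, 5, 6, 8, 7]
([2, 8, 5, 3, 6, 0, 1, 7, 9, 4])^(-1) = [5, 6, 0, 3, 9, 2, 4, 7, 1, 8]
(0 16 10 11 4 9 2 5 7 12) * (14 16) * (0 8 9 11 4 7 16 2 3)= (0 14 2 5 16 10 4 11 7 12 8 9 3)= [14, 1, 5, 0, 11, 16, 6, 12, 9, 3, 4, 7, 8, 13, 2, 15, 10]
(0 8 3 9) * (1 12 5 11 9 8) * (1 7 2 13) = (0 7 2 13 1 12 5 11 9)(3 8) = [7, 12, 13, 8, 4, 11, 6, 2, 3, 0, 10, 9, 5, 1]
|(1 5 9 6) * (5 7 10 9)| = 5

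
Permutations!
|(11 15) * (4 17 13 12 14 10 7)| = 14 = |(4 17 13 12 14 10 7)(11 15)|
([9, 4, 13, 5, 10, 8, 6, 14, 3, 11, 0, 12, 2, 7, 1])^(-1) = [10, 14, 12, 8, 1, 3, 6, 13, 5, 0, 4, 9, 11, 2, 7]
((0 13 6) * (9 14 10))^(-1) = (0 6 13)(9 10 14)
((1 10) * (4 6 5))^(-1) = (1 10)(4 5 6)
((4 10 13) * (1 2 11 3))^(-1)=((1 2 11 3)(4 10 13))^(-1)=(1 3 11 2)(4 13 10)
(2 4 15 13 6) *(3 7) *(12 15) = (2 4 12 15 13 6)(3 7) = [0, 1, 4, 7, 12, 5, 2, 3, 8, 9, 10, 11, 15, 6, 14, 13]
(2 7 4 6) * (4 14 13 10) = (2 7 14 13 10 4 6) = [0, 1, 7, 3, 6, 5, 2, 14, 8, 9, 4, 11, 12, 10, 13]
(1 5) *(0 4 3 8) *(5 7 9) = [4, 7, 2, 8, 3, 1, 6, 9, 0, 5] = (0 4 3 8)(1 7 9 5)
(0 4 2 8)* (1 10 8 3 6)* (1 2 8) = [4, 10, 3, 6, 8, 5, 2, 7, 0, 9, 1] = (0 4 8)(1 10)(2 3 6)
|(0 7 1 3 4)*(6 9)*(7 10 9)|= |(0 10 9 6 7 1 3 4)|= 8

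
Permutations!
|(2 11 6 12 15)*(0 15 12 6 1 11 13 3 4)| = 6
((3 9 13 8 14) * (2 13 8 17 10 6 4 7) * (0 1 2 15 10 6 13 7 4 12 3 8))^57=((0 1 2 7 15 10 13 17 6 12 3 9)(8 14))^57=(0 12 13 7)(1 3 17 15)(2 9 6 10)(8 14)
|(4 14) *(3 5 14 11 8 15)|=|(3 5 14 4 11 8 15)|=7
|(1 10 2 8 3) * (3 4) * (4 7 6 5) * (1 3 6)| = 15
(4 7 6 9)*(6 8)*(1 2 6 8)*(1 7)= (1 2 6 9 4)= [0, 2, 6, 3, 1, 5, 9, 7, 8, 4]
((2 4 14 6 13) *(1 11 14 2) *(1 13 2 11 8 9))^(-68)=(1 8 9)(2 11 6 4 14)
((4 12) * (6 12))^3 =((4 6 12))^3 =(12)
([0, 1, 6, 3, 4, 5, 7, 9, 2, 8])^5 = (9)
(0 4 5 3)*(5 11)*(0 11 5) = (0 4 5 3 11) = [4, 1, 2, 11, 5, 3, 6, 7, 8, 9, 10, 0]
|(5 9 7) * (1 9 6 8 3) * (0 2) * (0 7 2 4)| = 8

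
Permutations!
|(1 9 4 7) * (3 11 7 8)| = 7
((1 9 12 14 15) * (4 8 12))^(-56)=(15)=((1 9 4 8 12 14 15))^(-56)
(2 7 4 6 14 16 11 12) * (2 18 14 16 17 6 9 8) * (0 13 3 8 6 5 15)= (0 13 3 8 2 7 4 9 6 16 11 12 18 14 17 5 15)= [13, 1, 7, 8, 9, 15, 16, 4, 2, 6, 10, 12, 18, 3, 17, 0, 11, 5, 14]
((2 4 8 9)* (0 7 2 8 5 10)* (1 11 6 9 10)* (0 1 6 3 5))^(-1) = (0 4 2 7)(1 10 8 9 6 5 3 11)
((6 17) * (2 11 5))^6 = (17)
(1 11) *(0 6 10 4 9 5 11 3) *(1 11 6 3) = (11)(0 3)(4 9 5 6 10) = [3, 1, 2, 0, 9, 6, 10, 7, 8, 5, 4, 11]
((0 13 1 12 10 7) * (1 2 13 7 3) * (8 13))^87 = (13)(0 7)(1 3 10 12)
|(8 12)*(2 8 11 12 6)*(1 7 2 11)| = 7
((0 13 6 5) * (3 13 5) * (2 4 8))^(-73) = (0 5)(2 8 4)(3 6 13)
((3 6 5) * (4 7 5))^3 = ((3 6 4 7 5))^3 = (3 7 6 5 4)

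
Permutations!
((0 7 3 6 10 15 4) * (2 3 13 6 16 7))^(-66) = (0 7 15 3 6)(2 13 4 16 10)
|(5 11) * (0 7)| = 2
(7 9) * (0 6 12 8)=(0 6 12 8)(7 9)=[6, 1, 2, 3, 4, 5, 12, 9, 0, 7, 10, 11, 8]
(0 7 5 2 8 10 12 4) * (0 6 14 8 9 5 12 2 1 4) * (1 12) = (0 7 1 4 6 14 8 10 2 9 5 12) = [7, 4, 9, 3, 6, 12, 14, 1, 10, 5, 2, 11, 0, 13, 8]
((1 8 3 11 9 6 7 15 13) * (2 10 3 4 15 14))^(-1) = ((1 8 4 15 13)(2 10 3 11 9 6 7 14))^(-1) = (1 13 15 4 8)(2 14 7 6 9 11 3 10)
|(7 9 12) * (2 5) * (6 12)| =4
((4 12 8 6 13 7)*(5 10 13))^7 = (4 7 13 10 5 6 8 12)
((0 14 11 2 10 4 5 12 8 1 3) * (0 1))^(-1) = ((0 14 11 2 10 4 5 12 8)(1 3))^(-1) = (0 8 12 5 4 10 2 11 14)(1 3)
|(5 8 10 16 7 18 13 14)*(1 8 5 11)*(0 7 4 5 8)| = |(0 7 18 13 14 11 1)(4 5 8 10 16)| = 35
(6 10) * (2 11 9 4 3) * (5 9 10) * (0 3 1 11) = (0 3 2)(1 11 10 6 5 9 4) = [3, 11, 0, 2, 1, 9, 5, 7, 8, 4, 6, 10]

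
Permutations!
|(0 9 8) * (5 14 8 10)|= 6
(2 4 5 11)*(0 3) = (0 3)(2 4 5 11) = [3, 1, 4, 0, 5, 11, 6, 7, 8, 9, 10, 2]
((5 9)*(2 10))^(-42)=(10)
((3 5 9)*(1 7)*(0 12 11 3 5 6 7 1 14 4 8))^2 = ((0 12 11 3 6 7 14 4 8)(5 9))^2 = (0 11 6 14 8 12 3 7 4)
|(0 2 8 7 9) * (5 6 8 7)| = |(0 2 7 9)(5 6 8)| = 12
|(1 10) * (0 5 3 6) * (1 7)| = 12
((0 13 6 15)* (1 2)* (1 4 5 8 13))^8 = (0 15 6 13 8 5 4 2 1)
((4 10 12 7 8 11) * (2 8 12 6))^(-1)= (2 6 10 4 11 8)(7 12)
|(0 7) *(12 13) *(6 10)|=2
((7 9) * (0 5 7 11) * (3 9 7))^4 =((0 5 3 9 11))^4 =(0 11 9 3 5)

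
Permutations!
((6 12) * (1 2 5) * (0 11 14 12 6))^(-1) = (0 12 14 11)(1 5 2)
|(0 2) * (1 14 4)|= 6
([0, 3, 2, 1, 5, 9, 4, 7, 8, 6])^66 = (4 9)(5 6)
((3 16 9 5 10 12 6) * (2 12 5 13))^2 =(2 6 16 13 12 3 9)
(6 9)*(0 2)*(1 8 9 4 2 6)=(0 6 4 2)(1 8 9)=[6, 8, 0, 3, 2, 5, 4, 7, 9, 1]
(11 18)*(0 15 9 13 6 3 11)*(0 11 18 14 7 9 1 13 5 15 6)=[6, 13, 2, 18, 4, 15, 3, 9, 8, 5, 10, 14, 12, 0, 7, 1, 16, 17, 11]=(0 6 3 18 11 14 7 9 5 15 1 13)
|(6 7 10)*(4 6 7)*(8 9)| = |(4 6)(7 10)(8 9)| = 2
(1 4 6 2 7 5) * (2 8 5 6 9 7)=(1 4 9 7 6 8 5)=[0, 4, 2, 3, 9, 1, 8, 6, 5, 7]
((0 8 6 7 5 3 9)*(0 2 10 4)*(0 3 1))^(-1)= ((0 8 6 7 5 1)(2 10 4 3 9))^(-1)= (0 1 5 7 6 8)(2 9 3 4 10)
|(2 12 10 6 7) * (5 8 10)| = 7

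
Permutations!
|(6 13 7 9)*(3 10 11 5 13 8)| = |(3 10 11 5 13 7 9 6 8)| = 9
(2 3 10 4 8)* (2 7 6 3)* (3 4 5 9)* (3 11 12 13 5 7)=(3 10 7 6 4 8)(5 9 11 12 13)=[0, 1, 2, 10, 8, 9, 4, 6, 3, 11, 7, 12, 13, 5]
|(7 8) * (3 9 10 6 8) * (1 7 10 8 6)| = 6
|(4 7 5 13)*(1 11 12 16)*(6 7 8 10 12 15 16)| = |(1 11 15 16)(4 8 10 12 6 7 5 13)| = 8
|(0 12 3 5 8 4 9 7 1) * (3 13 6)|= |(0 12 13 6 3 5 8 4 9 7 1)|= 11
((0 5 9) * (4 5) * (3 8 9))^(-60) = (9)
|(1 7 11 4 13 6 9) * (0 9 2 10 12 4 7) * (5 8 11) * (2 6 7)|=|(0 9 1)(2 10 12 4 13 7 5 8 11)|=9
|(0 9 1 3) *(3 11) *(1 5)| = 6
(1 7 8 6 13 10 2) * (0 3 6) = (0 3 6 13 10 2 1 7 8) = [3, 7, 1, 6, 4, 5, 13, 8, 0, 9, 2, 11, 12, 10]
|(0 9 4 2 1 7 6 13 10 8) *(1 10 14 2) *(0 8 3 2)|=|(0 9 4 1 7 6 13 14)(2 10 3)|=24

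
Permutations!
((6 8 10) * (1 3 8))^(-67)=(1 10 3 6 8)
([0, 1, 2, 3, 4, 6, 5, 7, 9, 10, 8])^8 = [0, 1, 2, 3, 4, 5, 6, 7, 10, 8, 9]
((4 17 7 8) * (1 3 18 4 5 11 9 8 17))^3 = ((1 3 18 4)(5 11 9 8)(7 17))^3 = (1 4 18 3)(5 8 9 11)(7 17)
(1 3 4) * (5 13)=(1 3 4)(5 13)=[0, 3, 2, 4, 1, 13, 6, 7, 8, 9, 10, 11, 12, 5]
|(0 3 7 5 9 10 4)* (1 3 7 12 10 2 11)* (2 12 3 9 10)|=|(0 7 5 10 4)(1 9 12 2 11)|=5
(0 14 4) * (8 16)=(0 14 4)(8 16)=[14, 1, 2, 3, 0, 5, 6, 7, 16, 9, 10, 11, 12, 13, 4, 15, 8]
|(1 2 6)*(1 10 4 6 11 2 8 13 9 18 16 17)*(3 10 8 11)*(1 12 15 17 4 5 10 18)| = 66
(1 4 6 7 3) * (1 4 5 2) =(1 5 2)(3 4 6 7) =[0, 5, 1, 4, 6, 2, 7, 3]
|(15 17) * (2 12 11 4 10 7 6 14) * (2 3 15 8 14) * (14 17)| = 42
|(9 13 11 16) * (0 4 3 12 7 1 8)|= |(0 4 3 12 7 1 8)(9 13 11 16)|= 28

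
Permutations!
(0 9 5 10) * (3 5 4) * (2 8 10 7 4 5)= [9, 1, 8, 2, 3, 7, 6, 4, 10, 5, 0]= (0 9 5 7 4 3 2 8 10)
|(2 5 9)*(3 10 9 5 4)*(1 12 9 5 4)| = |(1 12 9 2)(3 10 5 4)| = 4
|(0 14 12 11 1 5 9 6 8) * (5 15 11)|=21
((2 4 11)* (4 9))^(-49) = ((2 9 4 11))^(-49) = (2 11 4 9)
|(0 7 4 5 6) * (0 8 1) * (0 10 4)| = |(0 7)(1 10 4 5 6 8)| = 6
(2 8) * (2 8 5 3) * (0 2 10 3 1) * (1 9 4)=(0 2 5 9 4 1)(3 10)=[2, 0, 5, 10, 1, 9, 6, 7, 8, 4, 3]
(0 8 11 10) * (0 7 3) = (0 8 11 10 7 3) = [8, 1, 2, 0, 4, 5, 6, 3, 11, 9, 7, 10]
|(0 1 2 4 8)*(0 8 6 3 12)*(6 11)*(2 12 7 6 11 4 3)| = 12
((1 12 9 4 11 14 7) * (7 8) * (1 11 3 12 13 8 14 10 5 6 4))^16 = ((14)(1 13 8 7 11 10 5 6 4 3 12 9))^16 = (14)(1 11 4)(3 13 10)(5 12 8)(6 9 7)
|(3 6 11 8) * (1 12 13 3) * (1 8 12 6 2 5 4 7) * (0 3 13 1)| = 12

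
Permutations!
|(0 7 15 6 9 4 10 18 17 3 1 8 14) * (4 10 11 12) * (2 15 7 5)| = 39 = |(0 5 2 15 6 9 10 18 17 3 1 8 14)(4 11 12)|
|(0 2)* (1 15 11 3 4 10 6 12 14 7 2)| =|(0 1 15 11 3 4 10 6 12 14 7 2)| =12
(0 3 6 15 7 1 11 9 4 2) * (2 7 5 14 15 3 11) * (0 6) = (0 11 9 4 7 1 2 6 3)(5 14 15) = [11, 2, 6, 0, 7, 14, 3, 1, 8, 4, 10, 9, 12, 13, 15, 5]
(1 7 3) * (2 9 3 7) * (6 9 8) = (1 2 8 6 9 3) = [0, 2, 8, 1, 4, 5, 9, 7, 6, 3]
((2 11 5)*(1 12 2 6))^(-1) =(1 6 5 11 2 12)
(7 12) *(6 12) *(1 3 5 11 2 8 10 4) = (1 3 5 11 2 8 10 4)(6 12 7) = [0, 3, 8, 5, 1, 11, 12, 6, 10, 9, 4, 2, 7]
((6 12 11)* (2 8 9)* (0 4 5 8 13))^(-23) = ((0 4 5 8 9 2 13)(6 12 11))^(-23) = (0 2 8 4 13 9 5)(6 12 11)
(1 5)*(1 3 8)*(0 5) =(0 5 3 8 1) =[5, 0, 2, 8, 4, 3, 6, 7, 1]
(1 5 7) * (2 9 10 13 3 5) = [0, 2, 9, 5, 4, 7, 6, 1, 8, 10, 13, 11, 12, 3] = (1 2 9 10 13 3 5 7)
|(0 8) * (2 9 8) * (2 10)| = 5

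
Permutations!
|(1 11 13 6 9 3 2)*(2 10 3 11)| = |(1 2)(3 10)(6 9 11 13)| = 4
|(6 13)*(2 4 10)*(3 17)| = |(2 4 10)(3 17)(6 13)| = 6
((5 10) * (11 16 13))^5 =(5 10)(11 13 16) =((5 10)(11 16 13))^5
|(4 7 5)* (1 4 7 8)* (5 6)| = |(1 4 8)(5 7 6)| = 3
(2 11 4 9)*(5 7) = [0, 1, 11, 3, 9, 7, 6, 5, 8, 2, 10, 4] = (2 11 4 9)(5 7)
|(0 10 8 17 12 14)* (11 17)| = 7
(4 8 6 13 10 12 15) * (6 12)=(4 8 12 15)(6 13 10)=[0, 1, 2, 3, 8, 5, 13, 7, 12, 9, 6, 11, 15, 10, 14, 4]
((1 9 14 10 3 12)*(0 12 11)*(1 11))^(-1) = (0 11 12)(1 3 10 14 9)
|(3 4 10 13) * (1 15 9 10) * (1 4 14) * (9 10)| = |(1 15 10 13 3 14)| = 6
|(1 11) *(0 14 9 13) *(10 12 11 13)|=|(0 14 9 10 12 11 1 13)|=8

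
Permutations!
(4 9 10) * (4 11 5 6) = (4 9 10 11 5 6) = [0, 1, 2, 3, 9, 6, 4, 7, 8, 10, 11, 5]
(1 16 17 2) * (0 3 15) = (0 3 15)(1 16 17 2) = [3, 16, 1, 15, 4, 5, 6, 7, 8, 9, 10, 11, 12, 13, 14, 0, 17, 2]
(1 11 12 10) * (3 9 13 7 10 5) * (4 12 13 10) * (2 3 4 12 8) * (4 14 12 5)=[0, 11, 3, 9, 8, 14, 6, 5, 2, 10, 1, 13, 4, 7, 12]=(1 11 13 7 5 14 12 4 8 2 3 9 10)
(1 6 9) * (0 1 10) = (0 1 6 9 10) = [1, 6, 2, 3, 4, 5, 9, 7, 8, 10, 0]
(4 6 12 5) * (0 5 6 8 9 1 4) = (0 5)(1 4 8 9)(6 12) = [5, 4, 2, 3, 8, 0, 12, 7, 9, 1, 10, 11, 6]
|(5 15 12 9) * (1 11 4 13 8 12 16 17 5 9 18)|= |(1 11 4 13 8 12 18)(5 15 16 17)|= 28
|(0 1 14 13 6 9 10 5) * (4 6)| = |(0 1 14 13 4 6 9 10 5)| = 9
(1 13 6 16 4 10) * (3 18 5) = (1 13 6 16 4 10)(3 18 5) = [0, 13, 2, 18, 10, 3, 16, 7, 8, 9, 1, 11, 12, 6, 14, 15, 4, 17, 5]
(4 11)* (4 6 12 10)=(4 11 6 12 10)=[0, 1, 2, 3, 11, 5, 12, 7, 8, 9, 4, 6, 10]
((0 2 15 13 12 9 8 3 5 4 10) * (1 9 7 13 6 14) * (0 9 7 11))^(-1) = ((0 2 15 6 14 1 7 13 12 11)(3 5 4 10 9 8))^(-1) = (0 11 12 13 7 1 14 6 15 2)(3 8 9 10 4 5)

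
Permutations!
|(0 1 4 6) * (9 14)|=|(0 1 4 6)(9 14)|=4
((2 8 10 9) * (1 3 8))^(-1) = (1 2 9 10 8 3)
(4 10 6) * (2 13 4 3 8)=(2 13 4 10 6 3 8)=[0, 1, 13, 8, 10, 5, 3, 7, 2, 9, 6, 11, 12, 4]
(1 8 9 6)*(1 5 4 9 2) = (1 8 2)(4 9 6 5) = [0, 8, 1, 3, 9, 4, 5, 7, 2, 6]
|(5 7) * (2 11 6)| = 6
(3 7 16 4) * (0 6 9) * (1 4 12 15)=(0 6 9)(1 4 3 7 16 12 15)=[6, 4, 2, 7, 3, 5, 9, 16, 8, 0, 10, 11, 15, 13, 14, 1, 12]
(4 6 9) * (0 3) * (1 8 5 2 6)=[3, 8, 6, 0, 1, 2, 9, 7, 5, 4]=(0 3)(1 8 5 2 6 9 4)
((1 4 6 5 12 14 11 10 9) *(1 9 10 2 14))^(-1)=(1 12 5 6 4)(2 11 14)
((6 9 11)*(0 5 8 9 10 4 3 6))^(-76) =(0 11 9 8 5)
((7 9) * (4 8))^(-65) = ((4 8)(7 9))^(-65) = (4 8)(7 9)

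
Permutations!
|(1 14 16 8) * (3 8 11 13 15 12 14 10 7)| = |(1 10 7 3 8)(11 13 15 12 14 16)| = 30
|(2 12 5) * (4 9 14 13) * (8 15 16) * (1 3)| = |(1 3)(2 12 5)(4 9 14 13)(8 15 16)| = 12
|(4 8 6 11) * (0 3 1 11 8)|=10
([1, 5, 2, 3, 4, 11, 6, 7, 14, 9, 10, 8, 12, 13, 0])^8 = (0 5 8)(1 11 14)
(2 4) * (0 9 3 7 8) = (0 9 3 7 8)(2 4) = [9, 1, 4, 7, 2, 5, 6, 8, 0, 3]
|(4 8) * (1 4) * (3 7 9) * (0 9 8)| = 7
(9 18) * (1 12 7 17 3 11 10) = [0, 12, 2, 11, 4, 5, 6, 17, 8, 18, 1, 10, 7, 13, 14, 15, 16, 3, 9] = (1 12 7 17 3 11 10)(9 18)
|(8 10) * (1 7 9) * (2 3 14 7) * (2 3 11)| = |(1 3 14 7 9)(2 11)(8 10)| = 10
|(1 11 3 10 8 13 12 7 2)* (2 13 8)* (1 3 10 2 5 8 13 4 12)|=|(1 11 10 5 8 13)(2 3)(4 12 7)|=6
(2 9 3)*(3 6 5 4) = (2 9 6 5 4 3) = [0, 1, 9, 2, 3, 4, 5, 7, 8, 6]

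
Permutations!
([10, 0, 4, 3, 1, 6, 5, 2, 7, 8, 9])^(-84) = [7, 8, 10, 3, 9, 5, 6, 0, 1, 4, 2]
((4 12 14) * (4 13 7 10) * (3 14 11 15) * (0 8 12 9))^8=((0 8 12 11 15 3 14 13 7 10 4 9))^8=(0 7 15)(3 8 10)(4 14 12)(9 13 11)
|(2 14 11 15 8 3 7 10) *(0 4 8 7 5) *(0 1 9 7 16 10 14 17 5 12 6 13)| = |(0 4 8 3 12 6 13)(1 9 7 14 11 15 16 10 2 17 5)| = 77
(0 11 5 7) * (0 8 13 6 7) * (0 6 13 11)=(13)(5 6 7 8 11)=[0, 1, 2, 3, 4, 6, 7, 8, 11, 9, 10, 5, 12, 13]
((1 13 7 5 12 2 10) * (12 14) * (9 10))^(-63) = (14)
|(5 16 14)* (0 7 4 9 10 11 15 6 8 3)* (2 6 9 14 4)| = |(0 7 2 6 8 3)(4 14 5 16)(9 10 11 15)| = 12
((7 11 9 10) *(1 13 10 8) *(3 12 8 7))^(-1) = (1 8 12 3 10 13)(7 9 11)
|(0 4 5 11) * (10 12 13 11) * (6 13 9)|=|(0 4 5 10 12 9 6 13 11)|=9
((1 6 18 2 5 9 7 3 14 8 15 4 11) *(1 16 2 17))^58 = (1 18)(2 7 8 11 5 3 15 16 9 14 4)(6 17)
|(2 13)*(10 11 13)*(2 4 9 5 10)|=6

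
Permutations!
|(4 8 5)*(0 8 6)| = |(0 8 5 4 6)| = 5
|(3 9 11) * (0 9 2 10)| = 6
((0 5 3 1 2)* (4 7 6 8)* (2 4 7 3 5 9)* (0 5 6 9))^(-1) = ((1 4 3)(2 5 6 8 7 9))^(-1) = (1 3 4)(2 9 7 8 6 5)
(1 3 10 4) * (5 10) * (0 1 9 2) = (0 1 3 5 10 4 9 2) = [1, 3, 0, 5, 9, 10, 6, 7, 8, 2, 4]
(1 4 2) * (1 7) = (1 4 2 7) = [0, 4, 7, 3, 2, 5, 6, 1]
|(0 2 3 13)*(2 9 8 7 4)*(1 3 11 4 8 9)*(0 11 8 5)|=10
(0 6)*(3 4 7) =[6, 1, 2, 4, 7, 5, 0, 3] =(0 6)(3 4 7)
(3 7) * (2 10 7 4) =[0, 1, 10, 4, 2, 5, 6, 3, 8, 9, 7] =(2 10 7 3 4)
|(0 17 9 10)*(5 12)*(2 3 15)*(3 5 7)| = 12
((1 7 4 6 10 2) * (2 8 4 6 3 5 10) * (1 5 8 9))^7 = (10)(3 8 4)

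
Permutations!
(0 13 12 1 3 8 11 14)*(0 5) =[13, 3, 2, 8, 4, 0, 6, 7, 11, 9, 10, 14, 1, 12, 5] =(0 13 12 1 3 8 11 14 5)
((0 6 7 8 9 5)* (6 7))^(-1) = (0 5 9 8 7)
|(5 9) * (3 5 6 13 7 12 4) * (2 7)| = |(2 7 12 4 3 5 9 6 13)| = 9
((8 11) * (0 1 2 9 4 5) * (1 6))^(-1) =(0 5 4 9 2 1 6)(8 11)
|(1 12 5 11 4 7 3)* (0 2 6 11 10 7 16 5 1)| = |(0 2 6 11 4 16 5 10 7 3)(1 12)| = 10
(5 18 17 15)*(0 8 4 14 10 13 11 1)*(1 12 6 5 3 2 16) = [8, 0, 16, 2, 14, 18, 5, 7, 4, 9, 13, 12, 6, 11, 10, 3, 1, 15, 17] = (0 8 4 14 10 13 11 12 6 5 18 17 15 3 2 16 1)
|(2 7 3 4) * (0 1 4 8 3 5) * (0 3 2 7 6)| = 9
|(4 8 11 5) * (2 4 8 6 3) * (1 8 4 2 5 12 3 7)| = 9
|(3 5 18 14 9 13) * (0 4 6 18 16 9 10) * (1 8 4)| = |(0 1 8 4 6 18 14 10)(3 5 16 9 13)| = 40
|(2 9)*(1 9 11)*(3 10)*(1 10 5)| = 7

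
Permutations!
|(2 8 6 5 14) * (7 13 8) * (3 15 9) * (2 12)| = 24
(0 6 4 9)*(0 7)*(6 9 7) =[9, 1, 2, 3, 7, 5, 4, 0, 8, 6] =(0 9 6 4 7)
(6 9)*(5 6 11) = (5 6 9 11) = [0, 1, 2, 3, 4, 6, 9, 7, 8, 11, 10, 5]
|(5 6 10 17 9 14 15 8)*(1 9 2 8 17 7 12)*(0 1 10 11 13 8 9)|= 30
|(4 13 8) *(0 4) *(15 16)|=4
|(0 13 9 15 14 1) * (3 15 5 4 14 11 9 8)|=11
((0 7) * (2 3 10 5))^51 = ((0 7)(2 3 10 5))^51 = (0 7)(2 5 10 3)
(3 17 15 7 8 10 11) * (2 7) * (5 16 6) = (2 7 8 10 11 3 17 15)(5 16 6) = [0, 1, 7, 17, 4, 16, 5, 8, 10, 9, 11, 3, 12, 13, 14, 2, 6, 15]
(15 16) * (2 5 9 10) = (2 5 9 10)(15 16) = [0, 1, 5, 3, 4, 9, 6, 7, 8, 10, 2, 11, 12, 13, 14, 16, 15]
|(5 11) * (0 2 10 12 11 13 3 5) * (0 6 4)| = |(0 2 10 12 11 6 4)(3 5 13)| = 21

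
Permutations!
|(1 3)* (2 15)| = |(1 3)(2 15)| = 2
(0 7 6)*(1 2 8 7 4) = [4, 2, 8, 3, 1, 5, 0, 6, 7] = (0 4 1 2 8 7 6)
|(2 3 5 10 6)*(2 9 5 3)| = 4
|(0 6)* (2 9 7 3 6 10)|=|(0 10 2 9 7 3 6)|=7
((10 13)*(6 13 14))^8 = (14)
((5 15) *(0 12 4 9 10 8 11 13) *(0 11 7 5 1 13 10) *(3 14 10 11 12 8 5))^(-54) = (0 4 13 15 10 3 8 9 12 1 5 14 7)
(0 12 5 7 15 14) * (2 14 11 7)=(0 12 5 2 14)(7 15 11)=[12, 1, 14, 3, 4, 2, 6, 15, 8, 9, 10, 7, 5, 13, 0, 11]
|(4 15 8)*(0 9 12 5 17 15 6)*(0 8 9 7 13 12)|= |(0 7 13 12 5 17 15 9)(4 6 8)|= 24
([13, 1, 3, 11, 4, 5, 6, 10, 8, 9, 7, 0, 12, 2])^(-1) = [11, 1, 13, 2, 4, 5, 6, 10, 8, 9, 7, 3, 12, 0]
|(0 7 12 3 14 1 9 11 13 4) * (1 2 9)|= |(0 7 12 3 14 2 9 11 13 4)|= 10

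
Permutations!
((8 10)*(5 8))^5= (5 10 8)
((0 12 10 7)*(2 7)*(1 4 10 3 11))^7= (0 2 4 11 12 7 10 1 3)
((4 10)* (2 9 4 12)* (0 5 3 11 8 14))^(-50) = (0 8 3)(5 14 11)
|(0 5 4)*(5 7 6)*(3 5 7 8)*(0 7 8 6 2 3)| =15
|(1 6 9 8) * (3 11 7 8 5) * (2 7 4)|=|(1 6 9 5 3 11 4 2 7 8)|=10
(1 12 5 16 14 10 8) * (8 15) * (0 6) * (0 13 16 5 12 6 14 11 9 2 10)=(0 14)(1 6 13 16 11 9 2 10 15 8)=[14, 6, 10, 3, 4, 5, 13, 7, 1, 2, 15, 9, 12, 16, 0, 8, 11]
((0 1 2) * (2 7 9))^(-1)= ((0 1 7 9 2))^(-1)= (0 2 9 7 1)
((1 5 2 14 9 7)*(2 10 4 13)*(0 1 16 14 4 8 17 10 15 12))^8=((0 1 5 15 12)(2 4 13)(7 16 14 9)(8 17 10))^8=(0 15 1 12 5)(2 13 4)(8 10 17)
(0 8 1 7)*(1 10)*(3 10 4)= (0 8 4 3 10 1 7)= [8, 7, 2, 10, 3, 5, 6, 0, 4, 9, 1]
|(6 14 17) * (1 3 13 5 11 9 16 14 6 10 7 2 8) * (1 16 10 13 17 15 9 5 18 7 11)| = 15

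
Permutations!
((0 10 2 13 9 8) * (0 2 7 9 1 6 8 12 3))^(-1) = ((0 10 7 9 12 3)(1 6 8 2 13))^(-1) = (0 3 12 9 7 10)(1 13 2 8 6)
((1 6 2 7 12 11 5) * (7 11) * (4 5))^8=((1 6 2 11 4 5)(7 12))^8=(12)(1 2 4)(5 6 11)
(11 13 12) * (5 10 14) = [0, 1, 2, 3, 4, 10, 6, 7, 8, 9, 14, 13, 11, 12, 5] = (5 10 14)(11 13 12)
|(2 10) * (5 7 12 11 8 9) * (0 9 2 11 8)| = |(0 9 5 7 12 8 2 10 11)| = 9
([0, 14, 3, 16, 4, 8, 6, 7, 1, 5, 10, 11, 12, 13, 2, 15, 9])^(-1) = (1 8 5 9 16 3 2 14)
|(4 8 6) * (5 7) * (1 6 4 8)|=|(1 6 8 4)(5 7)|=4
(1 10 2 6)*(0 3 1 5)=(0 3 1 10 2 6 5)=[3, 10, 6, 1, 4, 0, 5, 7, 8, 9, 2]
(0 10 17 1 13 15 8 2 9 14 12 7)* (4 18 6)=(0 10 17 1 13 15 8 2 9 14 12 7)(4 18 6)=[10, 13, 9, 3, 18, 5, 4, 0, 2, 14, 17, 11, 7, 15, 12, 8, 16, 1, 6]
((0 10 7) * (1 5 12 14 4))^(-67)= (0 7 10)(1 14 5 4 12)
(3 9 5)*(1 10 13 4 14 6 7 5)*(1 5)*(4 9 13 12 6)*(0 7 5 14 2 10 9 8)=(0 7 1 9 14 4 2 10 12 6 5 3 13 8)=[7, 9, 10, 13, 2, 3, 5, 1, 0, 14, 12, 11, 6, 8, 4]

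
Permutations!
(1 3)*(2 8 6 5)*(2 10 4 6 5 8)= (1 3)(4 6 8 5 10)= [0, 3, 2, 1, 6, 10, 8, 7, 5, 9, 4]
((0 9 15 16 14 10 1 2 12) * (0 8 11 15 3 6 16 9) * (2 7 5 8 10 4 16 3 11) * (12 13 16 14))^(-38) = (1 12 13 8 7 10 16 2 5)(9 11 15)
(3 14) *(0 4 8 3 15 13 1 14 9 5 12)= (0 4 8 3 9 5 12)(1 14 15 13)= [4, 14, 2, 9, 8, 12, 6, 7, 3, 5, 10, 11, 0, 1, 15, 13]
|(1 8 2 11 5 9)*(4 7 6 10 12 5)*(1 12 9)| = |(1 8 2 11 4 7 6 10 9 12 5)| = 11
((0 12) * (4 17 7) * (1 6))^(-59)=((0 12)(1 6)(4 17 7))^(-59)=(0 12)(1 6)(4 17 7)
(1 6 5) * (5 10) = (1 6 10 5) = [0, 6, 2, 3, 4, 1, 10, 7, 8, 9, 5]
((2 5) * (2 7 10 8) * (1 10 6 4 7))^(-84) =(1 10 8 2 5)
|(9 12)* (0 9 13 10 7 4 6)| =|(0 9 12 13 10 7 4 6)| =8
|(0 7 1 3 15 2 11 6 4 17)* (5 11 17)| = |(0 7 1 3 15 2 17)(4 5 11 6)| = 28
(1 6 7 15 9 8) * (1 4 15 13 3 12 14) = (1 6 7 13 3 12 14)(4 15 9 8) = [0, 6, 2, 12, 15, 5, 7, 13, 4, 8, 10, 11, 14, 3, 1, 9]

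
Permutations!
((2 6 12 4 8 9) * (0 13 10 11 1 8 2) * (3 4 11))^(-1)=(0 9 8 1 11 12 6 2 4 3 10 13)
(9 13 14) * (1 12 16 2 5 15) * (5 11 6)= (1 12 16 2 11 6 5 15)(9 13 14)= [0, 12, 11, 3, 4, 15, 5, 7, 8, 13, 10, 6, 16, 14, 9, 1, 2]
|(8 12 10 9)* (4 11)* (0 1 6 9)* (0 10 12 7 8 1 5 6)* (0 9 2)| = |(12)(0 5 6 2)(1 9)(4 11)(7 8)| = 4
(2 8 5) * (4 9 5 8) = [0, 1, 4, 3, 9, 2, 6, 7, 8, 5] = (2 4 9 5)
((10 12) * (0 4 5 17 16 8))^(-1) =(0 8 16 17 5 4)(10 12)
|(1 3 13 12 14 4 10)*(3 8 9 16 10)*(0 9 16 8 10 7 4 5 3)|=30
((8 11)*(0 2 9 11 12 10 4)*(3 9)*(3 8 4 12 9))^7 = ((0 2 8 9 11 4)(10 12))^7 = (0 2 8 9 11 4)(10 12)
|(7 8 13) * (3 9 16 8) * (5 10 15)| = 6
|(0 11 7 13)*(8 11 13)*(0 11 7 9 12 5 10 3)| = |(0 13 11 9 12 5 10 3)(7 8)| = 8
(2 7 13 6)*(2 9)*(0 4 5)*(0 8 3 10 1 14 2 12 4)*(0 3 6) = (0 3 10 1 14 2 7 13)(4 5 8 6 9 12) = [3, 14, 7, 10, 5, 8, 9, 13, 6, 12, 1, 11, 4, 0, 2]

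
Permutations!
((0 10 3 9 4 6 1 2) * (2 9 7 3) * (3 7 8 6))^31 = ((0 10 2)(1 9 4 3 8 6))^31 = (0 10 2)(1 9 4 3 8 6)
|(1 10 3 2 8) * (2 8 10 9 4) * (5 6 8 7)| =|(1 9 4 2 10 3 7 5 6 8)| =10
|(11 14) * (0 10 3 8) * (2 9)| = |(0 10 3 8)(2 9)(11 14)| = 4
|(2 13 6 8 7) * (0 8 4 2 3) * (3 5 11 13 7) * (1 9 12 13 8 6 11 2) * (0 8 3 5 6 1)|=13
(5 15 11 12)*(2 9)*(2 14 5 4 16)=(2 9 14 5 15 11 12 4 16)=[0, 1, 9, 3, 16, 15, 6, 7, 8, 14, 10, 12, 4, 13, 5, 11, 2]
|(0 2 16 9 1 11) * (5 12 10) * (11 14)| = |(0 2 16 9 1 14 11)(5 12 10)| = 21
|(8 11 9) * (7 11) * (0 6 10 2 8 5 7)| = 20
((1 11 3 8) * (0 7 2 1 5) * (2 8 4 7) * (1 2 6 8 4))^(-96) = (11)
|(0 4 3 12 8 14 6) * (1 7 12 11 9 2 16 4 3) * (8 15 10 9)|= |(0 3 11 8 14 6)(1 7 12 15 10 9 2 16 4)|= 18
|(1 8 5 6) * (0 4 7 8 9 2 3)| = |(0 4 7 8 5 6 1 9 2 3)| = 10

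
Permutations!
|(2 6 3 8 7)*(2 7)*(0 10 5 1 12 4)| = 12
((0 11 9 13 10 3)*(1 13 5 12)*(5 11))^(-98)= (13)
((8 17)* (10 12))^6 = ((8 17)(10 12))^6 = (17)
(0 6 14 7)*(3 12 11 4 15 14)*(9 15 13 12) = (0 6 3 9 15 14 7)(4 13 12 11) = [6, 1, 2, 9, 13, 5, 3, 0, 8, 15, 10, 4, 11, 12, 7, 14]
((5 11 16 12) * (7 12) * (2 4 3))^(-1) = (2 3 4)(5 12 7 16 11) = ((2 4 3)(5 11 16 7 12))^(-1)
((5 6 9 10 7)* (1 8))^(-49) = ((1 8)(5 6 9 10 7))^(-49) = (1 8)(5 6 9 10 7)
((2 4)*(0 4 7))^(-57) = (0 7 2 4)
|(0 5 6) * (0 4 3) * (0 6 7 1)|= 12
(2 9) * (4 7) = (2 9)(4 7) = [0, 1, 9, 3, 7, 5, 6, 4, 8, 2]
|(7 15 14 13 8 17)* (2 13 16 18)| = |(2 13 8 17 7 15 14 16 18)| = 9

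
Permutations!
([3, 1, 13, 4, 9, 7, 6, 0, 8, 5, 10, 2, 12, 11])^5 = (0 7 5 9 4 3)(2 11 13)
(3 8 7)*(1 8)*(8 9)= (1 9 8 7 3)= [0, 9, 2, 1, 4, 5, 6, 3, 7, 8]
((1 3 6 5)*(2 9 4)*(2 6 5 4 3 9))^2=(1 3)(5 9)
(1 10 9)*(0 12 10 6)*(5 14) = (0 12 10 9 1 6)(5 14) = [12, 6, 2, 3, 4, 14, 0, 7, 8, 1, 9, 11, 10, 13, 5]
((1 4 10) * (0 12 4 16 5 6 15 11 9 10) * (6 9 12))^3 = ((0 6 15 11 12 4)(1 16 5 9 10))^3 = (0 11)(1 9 16 10 5)(4 15)(6 12)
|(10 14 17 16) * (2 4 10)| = 6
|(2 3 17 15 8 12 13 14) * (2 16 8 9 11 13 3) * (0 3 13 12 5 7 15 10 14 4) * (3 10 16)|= |(0 10 14 3 17 16 8 5 7 15 9 11 12 13 4)|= 15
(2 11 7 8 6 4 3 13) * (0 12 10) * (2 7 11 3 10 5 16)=(0 12 5 16 2 3 13 7 8 6 4 10)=[12, 1, 3, 13, 10, 16, 4, 8, 6, 9, 0, 11, 5, 7, 14, 15, 2]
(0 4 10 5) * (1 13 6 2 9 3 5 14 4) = (0 1 13 6 2 9 3 5)(4 10 14) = [1, 13, 9, 5, 10, 0, 2, 7, 8, 3, 14, 11, 12, 6, 4]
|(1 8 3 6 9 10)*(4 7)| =6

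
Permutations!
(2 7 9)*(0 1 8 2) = [1, 8, 7, 3, 4, 5, 6, 9, 2, 0] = (0 1 8 2 7 9)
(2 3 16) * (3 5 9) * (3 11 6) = (2 5 9 11 6 3 16) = [0, 1, 5, 16, 4, 9, 3, 7, 8, 11, 10, 6, 12, 13, 14, 15, 2]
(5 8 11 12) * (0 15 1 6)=[15, 6, 2, 3, 4, 8, 0, 7, 11, 9, 10, 12, 5, 13, 14, 1]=(0 15 1 6)(5 8 11 12)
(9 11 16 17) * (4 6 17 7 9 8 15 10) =(4 6 17 8 15 10)(7 9 11 16) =[0, 1, 2, 3, 6, 5, 17, 9, 15, 11, 4, 16, 12, 13, 14, 10, 7, 8]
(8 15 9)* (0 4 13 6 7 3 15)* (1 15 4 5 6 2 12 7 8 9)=(0 5 6 8)(1 15)(2 12 7 3 4 13)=[5, 15, 12, 4, 13, 6, 8, 3, 0, 9, 10, 11, 7, 2, 14, 1]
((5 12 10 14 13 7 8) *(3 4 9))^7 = ((3 4 9)(5 12 10 14 13 7 8))^7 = (14)(3 4 9)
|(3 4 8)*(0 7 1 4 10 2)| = |(0 7 1 4 8 3 10 2)| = 8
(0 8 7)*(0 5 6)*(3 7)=[8, 1, 2, 7, 4, 6, 0, 5, 3]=(0 8 3 7 5 6)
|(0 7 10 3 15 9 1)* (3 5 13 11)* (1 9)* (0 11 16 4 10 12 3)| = |(0 7 12 3 15 1 11)(4 10 5 13 16)| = 35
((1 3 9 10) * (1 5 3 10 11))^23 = ((1 10 5 3 9 11))^23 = (1 11 9 3 5 10)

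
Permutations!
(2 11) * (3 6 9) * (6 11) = [0, 1, 6, 11, 4, 5, 9, 7, 8, 3, 10, 2] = (2 6 9 3 11)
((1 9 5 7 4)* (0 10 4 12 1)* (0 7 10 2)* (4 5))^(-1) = ((0 2)(1 9 4 7 12)(5 10))^(-1) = (0 2)(1 12 7 4 9)(5 10)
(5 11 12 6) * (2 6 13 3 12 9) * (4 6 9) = (2 9)(3 12 13)(4 6 5 11) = [0, 1, 9, 12, 6, 11, 5, 7, 8, 2, 10, 4, 13, 3]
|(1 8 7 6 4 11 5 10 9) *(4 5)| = 14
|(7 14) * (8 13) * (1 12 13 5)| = 10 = |(1 12 13 8 5)(7 14)|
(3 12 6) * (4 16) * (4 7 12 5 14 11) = (3 5 14 11 4 16 7 12 6) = [0, 1, 2, 5, 16, 14, 3, 12, 8, 9, 10, 4, 6, 13, 11, 15, 7]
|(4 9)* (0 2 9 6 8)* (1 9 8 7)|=15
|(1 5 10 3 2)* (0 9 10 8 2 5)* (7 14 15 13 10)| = 12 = |(0 9 7 14 15 13 10 3 5 8 2 1)|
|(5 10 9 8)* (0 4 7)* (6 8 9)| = 12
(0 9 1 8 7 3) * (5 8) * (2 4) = (0 9 1 5 8 7 3)(2 4) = [9, 5, 4, 0, 2, 8, 6, 3, 7, 1]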